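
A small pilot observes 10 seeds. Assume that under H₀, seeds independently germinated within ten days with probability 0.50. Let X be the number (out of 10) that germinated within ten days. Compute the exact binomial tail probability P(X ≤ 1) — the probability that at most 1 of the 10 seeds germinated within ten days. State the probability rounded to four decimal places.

P = 0.0107

X is binomial with n = 10 and p = 0.50.
P(X ≤ 1) = C(10,0)·0.50^0·0.50^10 + C(10,1)·0.50^1·0.50^9.
= 0.000977 + 0.009766 = 0.0107.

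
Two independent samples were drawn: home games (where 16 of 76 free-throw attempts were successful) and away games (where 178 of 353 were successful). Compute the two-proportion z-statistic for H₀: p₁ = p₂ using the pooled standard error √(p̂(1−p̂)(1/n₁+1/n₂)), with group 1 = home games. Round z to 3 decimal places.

z = -4.667

p̂₁ = 16/76 = 0.21053, p̂₂ = 178/353 = 0.50425.
Pooling: p̂ = 194/429 = 0.45221.
SE = √[p̂(1−p̂)(1/n₁+1/n₂)] = √[0.45221·0.54779·(1/76+1/353)] ≈ 0.062938.
z = (p̂₁ − p̂₂)/SE = (0.21053 − 0.50425)/0.062938 = -0.29372/0.062938 = -4.667.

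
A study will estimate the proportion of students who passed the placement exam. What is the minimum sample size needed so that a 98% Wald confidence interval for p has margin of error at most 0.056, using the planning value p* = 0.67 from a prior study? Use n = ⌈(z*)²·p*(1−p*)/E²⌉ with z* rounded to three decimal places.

z* = 2.326 at the 98% level.
p*(1−p*) = 0.2211.
Required n before rounding: 5.410276 × 0.2211 / 0.056² = 381.445.
Rounding up, n = 382.

n = 382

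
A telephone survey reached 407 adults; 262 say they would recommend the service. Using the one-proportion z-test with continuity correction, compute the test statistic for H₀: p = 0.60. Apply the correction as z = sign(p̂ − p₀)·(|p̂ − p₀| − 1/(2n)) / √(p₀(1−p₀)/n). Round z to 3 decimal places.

z = 1.750

With x = 262 successes in n = 407, p̂ = 0.64373. p̂ − p₀ = 0.043735.
Continuity correction 1/(2n) = 1/814 = 0.001229.
Corrected numerator: |0.043735| − 0.001229 = 0.042506.
SE₀ = √(0.60·0.40/407) = 0.024283.
z = (+)0.042506/0.024283 = 1.750.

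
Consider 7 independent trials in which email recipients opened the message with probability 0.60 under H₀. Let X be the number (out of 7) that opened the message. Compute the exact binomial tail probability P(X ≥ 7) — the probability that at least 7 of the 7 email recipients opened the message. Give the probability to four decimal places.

X is binomial with n = 7 and p = 0.60.
P(X ≥ 7) = C(7,7)·0.60^7·0.40^0.
= 0.027994 = 0.0280.

P = 0.0280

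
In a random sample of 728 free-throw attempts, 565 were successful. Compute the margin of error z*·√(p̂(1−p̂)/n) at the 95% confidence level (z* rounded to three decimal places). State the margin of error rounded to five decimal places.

ME = 0.03028

The sample proportion is 565/728 = 0.77610.
Standard error of p̂: √(0.173769/728) = √0.000238694 = 0.015450.
z* = 1.960 at the 95% level.
ME = 1.960·0.015450 = 0.03028.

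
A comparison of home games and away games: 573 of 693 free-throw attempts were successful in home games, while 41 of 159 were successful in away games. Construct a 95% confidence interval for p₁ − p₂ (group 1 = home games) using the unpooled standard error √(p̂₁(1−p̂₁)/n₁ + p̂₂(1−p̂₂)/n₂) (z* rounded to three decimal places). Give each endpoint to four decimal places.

(0.4954, 0.6426)

p̂₁ = 0.82684, p̂₂ = 0.25786, so the observed difference is 0.56898.
SE = √(0.000206603 + 0.001203579) = √0.001410182 = 0.037552.
z* = 1.960 at the 95% level. Margin = 1.960·0.037552 = 0.07360.
CI: 0.56898 ± 0.07360 = (0.4954, 0.6426).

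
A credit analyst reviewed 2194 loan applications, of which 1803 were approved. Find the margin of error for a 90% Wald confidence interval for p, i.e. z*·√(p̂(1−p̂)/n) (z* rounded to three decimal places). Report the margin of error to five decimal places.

ME = 0.01344

The sample proportion is 1803/2194 = 0.82179.
SE(p̂) = √(0.82179·0.17821/2194) = 0.008170.
The 90% critical value is z* = 1.645.
ME = 1.645·0.008170 = 0.01344.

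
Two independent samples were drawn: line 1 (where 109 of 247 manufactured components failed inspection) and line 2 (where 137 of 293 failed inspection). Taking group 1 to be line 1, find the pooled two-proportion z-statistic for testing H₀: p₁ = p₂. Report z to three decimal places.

z = -0.611

Sample proportions: p̂₁ = 109/247 = 0.44130 and p̂₂ = 137/293 = 0.46758.
Pooled p̂ = (109+137)/(247+293) = 246/540 = 0.45556.
SE = √[p̂(1−p̂)(1/n₁+1/n₂)] = √[0.45556·0.54444·(1/247+1/293)] ≈ 0.043019.
z = (p̂₁ − p̂₂)/SE = (0.44130 − 0.46758)/0.043019 = -0.02628/0.043019 = -0.611.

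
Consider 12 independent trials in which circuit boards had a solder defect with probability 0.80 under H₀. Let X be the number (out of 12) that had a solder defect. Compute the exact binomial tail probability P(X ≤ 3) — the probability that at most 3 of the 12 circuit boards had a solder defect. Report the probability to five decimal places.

P = 0.00006

X ~ Binomial(n=12, p=0.80).
P(X ≤ 3) = C(12,0)·0.80^0·0.20^12 + C(12,1)·0.80^1·0.20^11 + C(12,2)·0.80^2·0.20^10 + C(12,3)·0.80^3·0.20^9.
= 0.000000 + 0.000000 + 0.000004 + 0.000058 = 0.00006.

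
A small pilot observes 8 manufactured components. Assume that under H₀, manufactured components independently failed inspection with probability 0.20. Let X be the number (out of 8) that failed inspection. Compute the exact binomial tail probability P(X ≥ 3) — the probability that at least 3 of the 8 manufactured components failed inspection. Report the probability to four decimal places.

P = 0.2031

X ~ Binomial(n=8, p=0.20).
P(X ≥ 3) = Σ_{j=3}^{8} C(8,j)·0.20^j·0.80^{8−j}.
= 0.146801 + 0.045875 + 0.009175 + 0.001147 + 0.000082 + 0.000003 = 0.2031.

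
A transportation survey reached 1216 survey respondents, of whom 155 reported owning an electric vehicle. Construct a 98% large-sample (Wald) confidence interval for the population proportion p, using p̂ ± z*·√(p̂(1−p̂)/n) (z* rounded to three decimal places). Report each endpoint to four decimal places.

(0.1052, 0.1497)

The sample proportion is 155/1216 = 0.12747.
Standard error of p̂: √(0.111219/1216) = √0.000091463 = 0.009564.
For 98% confidence, z* = 2.326.
Margin of error: 2.326 × 0.009564 = 0.02225.
So the interval runs from 0.1052 to 0.1497.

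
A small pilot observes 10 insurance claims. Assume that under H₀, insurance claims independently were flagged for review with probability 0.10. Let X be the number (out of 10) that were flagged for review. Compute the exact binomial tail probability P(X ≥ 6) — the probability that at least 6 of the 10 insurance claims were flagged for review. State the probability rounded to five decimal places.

X ~ Binomial(n=10, p=0.10).
P(X ≥ 6) = Σ_{j=6}^{10} C(10,j)·0.10^j·0.90^{10−j}.
= 0.000138 + 0.000009 + 0.000000 + 0.000000 + 0.000000 = 0.00015.

P = 0.00015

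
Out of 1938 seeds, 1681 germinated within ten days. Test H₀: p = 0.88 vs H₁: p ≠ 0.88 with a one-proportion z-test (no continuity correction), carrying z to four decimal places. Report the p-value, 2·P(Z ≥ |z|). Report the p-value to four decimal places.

p̂ = 1681/1938 = 0.86739.
Under H₀, SE = √(p₀(1−p₀)/n) = √(0.88·0.12/1938) = √0.000054489 = 0.007382.
Test statistic (full precision, shown to 4 dp): z = (1681/1938 − 0.88)/SE₀ ≈ -1.7084.
p-value = 2·P(Z ≥ |z|) with z = -1.7084 → 0.0876.

p-value = 0.0876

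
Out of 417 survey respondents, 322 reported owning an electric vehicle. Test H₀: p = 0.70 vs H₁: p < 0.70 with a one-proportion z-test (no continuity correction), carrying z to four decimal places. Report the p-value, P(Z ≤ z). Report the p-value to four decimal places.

p̂ = 322/417 = 0.77218.
SE₀ = √(0.70·0.30/417) = 0.022441.
Test statistic (full precision, shown to 4 dp): z = (322/417 − 0.70)/SE₀ ≈ 3.2165.
From the standard normal, P(Z ≤ z) = 0.9994.

p-value = 0.9994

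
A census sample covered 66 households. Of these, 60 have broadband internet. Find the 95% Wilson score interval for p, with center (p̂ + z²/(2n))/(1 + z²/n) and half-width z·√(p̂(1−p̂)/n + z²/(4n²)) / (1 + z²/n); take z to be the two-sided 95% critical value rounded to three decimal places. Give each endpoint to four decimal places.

(0.8155, 0.9577)

Here p̂ = 60/66 = 0.90909 and z = 1.960 (z² = 3.841600).
Denominator 1 + z²/n = 1 + 3.841600/66 = 1.058206.
Center = (0.90909 + 0.029103)/1.058206 = 0.88659.
Radicand: p̂(1−p̂)/n + z²/(4n²) = 0.001252191 + 0.000220478 = 0.001472669.
Half-width = 1.960·√0.001472669/1.058206 = 0.07108.
So the interval runs from 0.8155 to 0.9577.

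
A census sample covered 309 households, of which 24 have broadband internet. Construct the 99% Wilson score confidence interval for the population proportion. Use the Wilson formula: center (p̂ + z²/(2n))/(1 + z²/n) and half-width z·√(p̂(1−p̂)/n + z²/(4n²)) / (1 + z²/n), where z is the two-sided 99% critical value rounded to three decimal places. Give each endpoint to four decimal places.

(0.0467, 0.1264)

Here p̂ = 24/309 = 0.07767 and z = 2.576 (z² = 6.635776).
Denominator 1 + z²/n = 1 + 6.635776/309 = 1.021475.
Center = (0.07767 + 0.010738)/1.021475 = 0.08655.
Radicand: p̂(1−p̂)/n + z²/(4n²) = 0.000231836 + 0.000017375 = 0.000249211.
Half-width = z·√(radicand)/denom = 2.576·0.015786/1.021475 = 0.03981.
Interval: 0.08655 ± 0.03981 → (0.0467, 0.1264).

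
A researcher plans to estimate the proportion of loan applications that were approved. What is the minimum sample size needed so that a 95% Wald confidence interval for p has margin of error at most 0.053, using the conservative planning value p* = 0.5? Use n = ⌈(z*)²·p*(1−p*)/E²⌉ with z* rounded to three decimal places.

n = 342

For 95% confidence, z* = 1.960.
p*(1−p*) = 0.2500.
(z*)²·p*(1−p*)/E² = 3.841600·0.2500/0.002809 = 341.901.
Rounding up, n = 342.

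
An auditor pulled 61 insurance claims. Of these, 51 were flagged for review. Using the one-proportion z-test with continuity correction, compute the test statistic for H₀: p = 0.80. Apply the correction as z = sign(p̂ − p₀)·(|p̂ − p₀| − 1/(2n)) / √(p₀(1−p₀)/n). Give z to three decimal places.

z = 0.544

With x = 51 successes in n = 61, p̂ = 0.83607. p̂ − p₀ = 0.036066.
Continuity correction 1/(2n) = 1/122 = 0.008197.
Corrected numerator: |0.036066| − 0.008197 = 0.027869.
Null standard error: √(0.80·0.20/61) = √0.002622951 = 0.051215.
z = (+)0.027869/0.051215 = 0.544.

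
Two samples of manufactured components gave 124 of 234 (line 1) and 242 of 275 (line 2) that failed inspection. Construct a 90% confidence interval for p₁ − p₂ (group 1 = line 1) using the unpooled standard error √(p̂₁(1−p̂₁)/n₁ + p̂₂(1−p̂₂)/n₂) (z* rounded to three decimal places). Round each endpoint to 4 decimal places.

(-0.4127, -0.2875)

p̂₁ = 124/234 = 0.52991, p̂₂ = 242/275 = 0.88000; p̂₁ − p̂₂ = -0.35009.
Unpooled SE = √(p̂₁(1−p̂₁)/n₁ + p̂₂(1−p̂₂)/n₂) = √(0.001064552 + 0.000384000) = 0.038060.
The 90% critical value is z* = 1.645. Margin = 1.645·0.038060 = 0.06261.
So the interval runs from -0.4127 to -0.2875.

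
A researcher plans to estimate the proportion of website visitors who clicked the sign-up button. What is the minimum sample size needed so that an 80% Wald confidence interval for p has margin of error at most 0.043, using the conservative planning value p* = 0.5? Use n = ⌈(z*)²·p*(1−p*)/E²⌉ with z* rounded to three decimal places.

n = 223

For 80% confidence, z* = 1.282.
p*(1−p*) = 0.2500.
(z*)²·p*(1−p*)/E² = 1.643524·0.2500/0.001849 = 222.218.
⌈222.218⌉ = 223.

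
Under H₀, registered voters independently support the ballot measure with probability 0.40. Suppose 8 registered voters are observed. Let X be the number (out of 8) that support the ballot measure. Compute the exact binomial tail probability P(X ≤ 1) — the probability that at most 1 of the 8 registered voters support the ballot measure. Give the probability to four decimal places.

X ~ Binomial(n=8, p=0.40).
P(X ≤ 1) = C(8,0)·0.40^0·0.60^8 + C(8,1)·0.40^1·0.60^7.
= 0.016796 + 0.089580 = 0.1064.

P = 0.1064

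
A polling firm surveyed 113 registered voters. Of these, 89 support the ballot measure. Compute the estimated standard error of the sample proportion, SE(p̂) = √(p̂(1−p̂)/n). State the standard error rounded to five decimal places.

SE = 0.03848

With x = 89 successes in n = 113, p̂ = 0.78761.
p̂(1−p̂) = 0.167280.
Dividing by n and taking the root: √0.001480354 = 0.03848.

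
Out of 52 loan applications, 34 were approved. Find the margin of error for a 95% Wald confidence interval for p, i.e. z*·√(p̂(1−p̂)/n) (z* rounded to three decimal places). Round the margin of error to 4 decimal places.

ME = 0.1293

With x = 34 successes in n = 52, p̂ = 0.65385.
SE(p̂) = √(0.65385·0.34615/52) = 0.065974.
z* = 1.960 at the 95% level.
Margin of error = z*·SE = 1.960 × 0.065974 = 0.1293.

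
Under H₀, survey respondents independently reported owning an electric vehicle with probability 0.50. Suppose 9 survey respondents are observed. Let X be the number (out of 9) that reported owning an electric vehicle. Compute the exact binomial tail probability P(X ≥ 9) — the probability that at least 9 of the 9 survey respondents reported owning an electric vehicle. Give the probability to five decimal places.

P = 0.00195

X ~ Binomial(n=9, p=0.50).
P(X ≥ 9) = C(9,9)·0.50^9·0.50^0.
= 0.001953 = 0.00195.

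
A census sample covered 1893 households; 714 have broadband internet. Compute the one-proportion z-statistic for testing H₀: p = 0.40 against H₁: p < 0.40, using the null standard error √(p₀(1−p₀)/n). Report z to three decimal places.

Sample proportion p̂ = 714/1893 = 0.37718.
Null standard error: √(0.40·0.60/1893) = √0.000126783 = 0.011260.
Test statistic: z = -0.02282/0.011260 = -2.027.

z = -2.027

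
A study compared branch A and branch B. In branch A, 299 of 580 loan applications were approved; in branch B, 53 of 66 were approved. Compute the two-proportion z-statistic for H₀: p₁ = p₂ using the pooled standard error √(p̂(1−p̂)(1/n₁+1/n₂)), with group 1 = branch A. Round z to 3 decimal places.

Sample proportions: p̂₁ = 299/580 = 0.51552 and p̂₂ = 53/66 = 0.80303.
Pooling: p̂ = 352/646 = 0.54489.
SE = √[p̂(1−p̂)(1/n₁+1/n₂)] = √[0.54489·0.45511·(1/580+1/66)] ≈ 0.064691.
z = -0.28751/0.064691 = -4.444.

z = -4.444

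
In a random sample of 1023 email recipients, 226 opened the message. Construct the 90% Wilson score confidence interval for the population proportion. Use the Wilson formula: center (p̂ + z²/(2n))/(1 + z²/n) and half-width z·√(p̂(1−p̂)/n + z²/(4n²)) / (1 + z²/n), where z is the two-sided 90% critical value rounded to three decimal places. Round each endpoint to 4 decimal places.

(0.2003, 0.2430)

Here p̂ = 226/1023 = 0.22092 and z = 1.645 (z² = 2.706025).
Denominator 1 + z²/n = 1 + 2.706025/1023 = 1.002645.
Adjusted center: (0.22092 + z²/(2n))/1.002645 = 0.22166.
Radicand: p̂(1−p̂)/n + z²/(4n²) = 0.000168244 + 0.000000646 = 0.000168890.
Half-width = z·√(radicand)/denom = 1.645·0.012996/1.002645 = 0.02132.
So the interval runs from 0.2003 to 0.2430.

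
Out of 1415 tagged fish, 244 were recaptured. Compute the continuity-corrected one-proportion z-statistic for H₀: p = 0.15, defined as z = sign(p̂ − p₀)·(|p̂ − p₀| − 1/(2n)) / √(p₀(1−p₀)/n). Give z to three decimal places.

z = 2.327

The sample proportion is 244/1415 = 0.17244. p̂ − p₀ = 0.022438.
Continuity correction 1/(2n) = 1/2830 = 0.000353.
Corrected numerator: |0.022438| − 0.000353 = 0.022085.
Under H₀, SE = √(p₀(1−p₀)/n) = √(0.15·0.85/1415) = √0.000090106 = 0.009492.
z = (+)0.022085/0.009492 = 2.327.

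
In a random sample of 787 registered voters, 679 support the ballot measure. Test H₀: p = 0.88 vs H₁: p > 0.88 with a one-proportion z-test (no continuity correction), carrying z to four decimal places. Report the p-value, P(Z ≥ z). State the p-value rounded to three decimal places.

The sample proportion is 679/787 = 0.86277.
Under H₀, SE = √(p₀(1−p₀)/n) = √(0.88·0.12/787) = √0.000134180 = 0.011584.
Test statistic (full precision, shown to 4 dp): z = (679/787 − 0.88)/SE₀ ≈ -1.4874.
p-value = P(Z ≥ z) with z = -1.4874 → 0.932.

p-value = 0.932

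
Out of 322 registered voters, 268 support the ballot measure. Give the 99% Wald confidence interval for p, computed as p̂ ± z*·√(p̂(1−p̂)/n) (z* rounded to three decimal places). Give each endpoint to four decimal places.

(0.7787, 0.8859)

Sample proportion p̂ = 268/322 = 0.83230.
SE = √(p̂(1−p̂)/n) = √(0.139578/322) = 0.020820.
For 99% confidence, z* = 2.576.
Margin of error: 2.576 × 0.020820 = 0.05363.
Interval: 0.83230 ± 0.05363 → (0.7787, 0.8859).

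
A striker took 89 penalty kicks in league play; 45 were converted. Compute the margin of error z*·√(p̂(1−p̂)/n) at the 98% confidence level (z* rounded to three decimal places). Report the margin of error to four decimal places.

The sample proportion is 45/89 = 0.50562.
Standard error of p̂: √(0.249968/89) = √0.002808634 = 0.052997.
z* = 2.326 at the 98% level.
Margin of error = z*·SE = 2.326 × 0.052997 = 0.1233.

ME = 0.1233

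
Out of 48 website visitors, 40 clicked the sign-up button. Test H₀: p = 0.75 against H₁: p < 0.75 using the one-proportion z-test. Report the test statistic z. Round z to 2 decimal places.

Sample proportion p̂ = 40/48 = 0.83333.
Under H₀, SE = √(p₀(1−p₀)/n) = √(0.75·0.25/48) = √0.003906250 = 0.062500.
z = (p̂ − p₀)/SE = (0.83333 − 0.75)/0.062500 = 1.33.

z = 1.33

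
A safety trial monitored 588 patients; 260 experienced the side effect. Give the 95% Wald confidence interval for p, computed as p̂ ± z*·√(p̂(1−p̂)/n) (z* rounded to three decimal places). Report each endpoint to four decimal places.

p̂ = 260/588 = 0.44218.
SE(p̂) = √(0.44218·0.55782/588) = 0.020481.
For 95% confidence, z* = 1.960.
Margin of error: 1.960 × 0.020481 = 0.04014.
Interval: 0.44218 ± 0.04014 → (0.4020, 0.4823).

(0.4020, 0.4823)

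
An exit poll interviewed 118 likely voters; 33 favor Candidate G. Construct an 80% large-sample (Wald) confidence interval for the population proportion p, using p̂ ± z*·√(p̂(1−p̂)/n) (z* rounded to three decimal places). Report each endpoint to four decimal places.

p̂ = 33/118 = 0.27966.
Standard error of p̂: √(0.201451/118) = √0.001707210 = 0.041318.
z* = 1.282 at the 80% level.
Margin = 1.282·0.041318 = 0.05297.
CI: 0.27966 ± 0.05297 = (0.2267, 0.3326).

(0.2267, 0.3326)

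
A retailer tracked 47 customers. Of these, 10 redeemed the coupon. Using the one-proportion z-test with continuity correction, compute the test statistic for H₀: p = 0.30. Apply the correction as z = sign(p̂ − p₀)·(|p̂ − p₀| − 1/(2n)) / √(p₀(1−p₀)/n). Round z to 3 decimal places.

z = -1.146

Sample proportion p̂ = 10/47 = 0.21277. p̂ − p₀ = -0.087234.
Continuity correction 1/(2n) = 1/94 = 0.010638.
Corrected numerator: |-0.087234| − 0.010638 = 0.076596.
Under H₀, SE = √(p₀(1−p₀)/n) = √(0.30·0.70/47) = √0.004468085 = 0.066844.
z = (−)0.076596/0.066844 = -1.146.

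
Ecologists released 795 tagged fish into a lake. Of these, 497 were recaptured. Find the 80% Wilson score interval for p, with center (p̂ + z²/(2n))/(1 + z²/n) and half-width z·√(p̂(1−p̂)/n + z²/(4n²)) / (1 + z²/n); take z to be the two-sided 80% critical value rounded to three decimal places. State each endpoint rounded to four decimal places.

Here p̂ = 497/795 = 0.62516 and z = 1.282 (z² = 1.643524).
Denominator 1 + z²/n = 1 + 1.643524/795 = 1.002067.
Adjusted center: (0.62516 + z²/(2n))/1.002067 = 0.62490.
Radicand: p̂(1−p̂)/n + z²/(4n²) = 0.000294762 + 0.000000650 = 0.000295412.
Half-width = z·√(radicand)/denom = 1.282·0.017188/1.002067 = 0.02199.
Interval: 0.62490 ± 0.02199 → (0.6029, 0.6469).

(0.6029, 0.6469)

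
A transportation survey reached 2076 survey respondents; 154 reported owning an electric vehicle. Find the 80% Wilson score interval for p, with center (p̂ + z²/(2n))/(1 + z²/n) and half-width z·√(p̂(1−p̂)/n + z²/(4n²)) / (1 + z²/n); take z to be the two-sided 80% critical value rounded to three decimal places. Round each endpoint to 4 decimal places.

(0.0671, 0.0819)

Here p̂ = 154/2076 = 0.07418 and z = 1.282 (z² = 1.643524).
1 + z²/n = 1.000792.
Adjusted center: (0.07418 + z²/(2n))/1.000792 = 0.07452.
Radicand: p̂(1−p̂)/n + z²/(4n²) = 0.000033082 + 0.000000095 = 0.000033177.
Half-width = z·√(radicand)/denom = 1.282·0.005760/1.000792 = 0.00738.
Interval: 0.07452 ± 0.00738 → (0.0671, 0.0819).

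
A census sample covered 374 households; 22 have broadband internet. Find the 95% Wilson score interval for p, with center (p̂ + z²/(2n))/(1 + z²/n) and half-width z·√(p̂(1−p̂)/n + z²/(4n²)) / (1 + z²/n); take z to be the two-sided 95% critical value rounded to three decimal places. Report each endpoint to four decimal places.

(0.0392, 0.0875)

Here p̂ = 22/374 = 0.05882 and z = 1.960 (z² = 3.841600).
Denominator 1 + z²/n = 1 + 3.841600/374 = 1.010272.
Center = (0.05882 + 0.005136)/1.010272 = 0.06331.
Radicand: p̂(1−p̂)/n + z²/(4n²) = 0.000148030 + 0.000006866 = 0.000154896.
Half-width = z·√(radicand)/denom = 1.960·0.012446/1.010272 = 0.02415.
CI: 0.06331 ± 0.02415 = (0.0392, 0.0875).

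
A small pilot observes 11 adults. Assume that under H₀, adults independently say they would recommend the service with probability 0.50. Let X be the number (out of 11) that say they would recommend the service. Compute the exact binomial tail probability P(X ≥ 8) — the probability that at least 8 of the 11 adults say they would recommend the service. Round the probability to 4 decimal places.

X ~ Binomial(n=11, p=0.50).
P(X ≥ 8) = C(11,8)·0.50^8·0.50^3 + C(11,9)·0.50^9·0.50^2 + C(11,10)·0.50^10·0.50^1 + C(11,11)·0.50^11·0.50^0.
= 0.080566 + 0.026855 + 0.005371 + 0.000488 = 0.1133.

P = 0.1133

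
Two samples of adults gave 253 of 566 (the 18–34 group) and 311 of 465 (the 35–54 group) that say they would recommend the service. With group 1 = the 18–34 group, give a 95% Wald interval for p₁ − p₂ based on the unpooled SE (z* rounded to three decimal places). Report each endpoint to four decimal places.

p̂₁ = 253/566 = 0.44700, p̂₂ = 311/465 = 0.66882; p̂₁ − p̂₂ = -0.22182.
Unpooled SE = √(p̂₁(1−p̂₁)/n₁ + p̂₂(1−p̂₂)/n₂) = √(0.000436733 + 0.000476346) = 0.030217.
For 95% confidence, z* = 1.960. Margin = 1.960·0.030217 = 0.05923.
Interval: -0.22182 ± 0.05923 → (-0.2810, -0.1626).

(-0.2810, -0.1626)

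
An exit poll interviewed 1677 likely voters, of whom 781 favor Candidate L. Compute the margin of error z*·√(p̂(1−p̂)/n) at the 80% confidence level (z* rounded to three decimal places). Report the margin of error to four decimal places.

Sample proportion p̂ = 781/1677 = 0.46571.
SE(p̂) = √(0.46571·0.53429/1677) = 0.012181.
z* = 1.282 at the 80% level.
So ME = 0.0156.

ME = 0.0156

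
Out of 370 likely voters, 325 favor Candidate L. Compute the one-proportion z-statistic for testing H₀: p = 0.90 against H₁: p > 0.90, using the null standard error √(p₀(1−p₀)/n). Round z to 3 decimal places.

z = -1.386

With x = 325 successes in n = 370, p̂ = 0.87838.
Null standard error: √(0.90·0.10/370) = √0.000243243 = 0.015596.
Test statistic: z = -0.02162/0.015596 = -1.386.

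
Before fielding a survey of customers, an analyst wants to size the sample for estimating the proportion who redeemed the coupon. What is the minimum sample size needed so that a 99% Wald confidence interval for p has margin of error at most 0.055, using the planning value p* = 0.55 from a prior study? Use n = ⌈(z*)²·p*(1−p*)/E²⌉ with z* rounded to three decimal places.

For 99% confidence, z* = 2.576.
p*(1−p*) = 0.55·0.45 = 0.2475.
Required n before rounding: 6.635776 × 0.2475 / 0.055² = 542.927.
⌈542.927⌉ = 543.

n = 543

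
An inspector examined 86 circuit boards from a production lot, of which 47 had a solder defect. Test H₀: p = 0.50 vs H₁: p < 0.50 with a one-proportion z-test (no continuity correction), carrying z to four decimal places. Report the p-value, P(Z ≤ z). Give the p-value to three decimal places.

p-value = 0.806

Sample proportion p̂ = 47/86 = 0.54651.
Under H₀, SE = √(p₀(1−p₀)/n) = √(0.50·0.50/86) = √0.002906977 = 0.053916.
Test statistic (full precision, shown to 4 dp): z = (47/86 − 0.50)/SE₀ ≈ 0.8627.
p-value = P(Z ≤ z) with z = 0.8627 → 0.806.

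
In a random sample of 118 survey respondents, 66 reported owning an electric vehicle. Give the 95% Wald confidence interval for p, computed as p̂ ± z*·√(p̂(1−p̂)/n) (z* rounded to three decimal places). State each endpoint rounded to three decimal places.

With x = 66 successes in n = 118, p̂ = 0.55932.
SE = √(p̂(1−p̂)/n) = √(0.246481/118) = 0.045704.
z* = 1.960 at the 95% level.
Margin = 1.960·0.045704 = 0.08958.
CI: 0.55932 ± 0.08958 = (0.470, 0.649).

(0.470, 0.649)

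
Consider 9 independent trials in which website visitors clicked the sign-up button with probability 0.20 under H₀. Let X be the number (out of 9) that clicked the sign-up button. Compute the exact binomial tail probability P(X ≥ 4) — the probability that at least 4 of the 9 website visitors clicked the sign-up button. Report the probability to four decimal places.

X is binomial with n = 9 and p = 0.20.
P(X ≥ 4) = Σ_{j=4}^{9} C(9,j)·0.20^j·0.80^{9−j}.
= 0.066060 + 0.016515 + 0.002753 + 0.000295 + 0.000018 + 0.000001 = 0.0856.

P = 0.0856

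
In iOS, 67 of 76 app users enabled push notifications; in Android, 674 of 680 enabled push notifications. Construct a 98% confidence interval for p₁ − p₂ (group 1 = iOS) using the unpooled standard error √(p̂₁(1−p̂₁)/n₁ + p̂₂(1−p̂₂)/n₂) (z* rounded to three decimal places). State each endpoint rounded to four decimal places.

(-0.1962, -0.0230)

p̂₁ = 67/76 = 0.88158, p̂₂ = 674/680 = 0.99118; p̂₁ − p̂₂ = -0.10960.
SE = √(0.001373651 + 0.000012861) = √0.001386512 = 0.037236.
The 98% critical value is z* = 2.326. Margin of error = 0.08661.
Interval: -0.10960 ± 0.08661 → (-0.1962, -0.0230).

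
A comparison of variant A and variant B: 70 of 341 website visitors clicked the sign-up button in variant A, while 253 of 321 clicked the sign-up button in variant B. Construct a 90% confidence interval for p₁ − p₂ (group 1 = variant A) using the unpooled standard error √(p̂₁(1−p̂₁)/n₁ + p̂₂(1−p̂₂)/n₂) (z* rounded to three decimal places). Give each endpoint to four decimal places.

(-0.6349, -0.5309)

p̂₁ = 70/341 = 0.20528, p̂₂ = 253/321 = 0.78816; p̂₁ − p̂₂ = -0.58288.
SE = √(0.000478414 + 0.000520133) = √0.000998547 = 0.031600.
For 90% confidence, z* = 1.645. Margin of error = 0.05198.
CI: -0.58288 ± 0.05198 = (-0.6349, -0.5309).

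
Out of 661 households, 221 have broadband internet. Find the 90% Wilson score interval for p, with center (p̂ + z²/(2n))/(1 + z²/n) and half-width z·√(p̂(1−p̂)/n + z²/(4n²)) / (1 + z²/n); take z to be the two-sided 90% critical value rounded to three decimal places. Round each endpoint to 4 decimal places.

Here p̂ = 221/661 = 0.33434 and z = 1.645 (z² = 2.706025).
1 + z²/n = 1.004094.
Center = (0.33434 + 0.002047)/1.004094 = 0.33502.
Radicand: p̂(1−p̂)/n + z²/(4n²) = 0.000336698 + 0.000001548 = 0.000338246.
Half-width = z·√(radicand)/denom = 1.645·0.018391/1.004094 = 0.03013.
CI: 0.33502 ± 0.03013 = (0.3049, 0.3651).

(0.3049, 0.3651)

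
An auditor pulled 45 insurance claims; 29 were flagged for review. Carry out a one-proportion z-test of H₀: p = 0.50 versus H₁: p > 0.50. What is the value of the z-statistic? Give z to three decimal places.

z = 1.938

With x = 29 successes in n = 45, p̂ = 0.64444.
Under H₀, SE = √(p₀(1−p₀)/n) = √(0.50·0.50/45) = √0.005555556 = 0.074536.
Test statistic: z = 0.14444/0.074536 = 1.938.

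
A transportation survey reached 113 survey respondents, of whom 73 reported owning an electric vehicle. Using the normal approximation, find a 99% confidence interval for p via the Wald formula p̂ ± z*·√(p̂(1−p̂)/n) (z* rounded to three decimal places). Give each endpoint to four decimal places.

(0.5301, 0.7619)

p̂ = 73/113 = 0.64602.
Standard error of p̂: √(0.228679/113) = √0.002023706 = 0.044986.
The 99% critical value is z* = 2.576.
Margin of error: 2.576 × 0.044986 = 0.11588.
So the interval runs from 0.5301 to 0.7619.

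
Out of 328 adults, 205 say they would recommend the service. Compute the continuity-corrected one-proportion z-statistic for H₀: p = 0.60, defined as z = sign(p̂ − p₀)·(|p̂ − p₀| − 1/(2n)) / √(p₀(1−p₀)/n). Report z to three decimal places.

z = 0.868

p̂ = 205/328 = 0.62500. p̂ − p₀ = 0.025000.
Continuity correction 1/(2n) = 1/656 = 0.001524.
Corrected numerator: |0.025000| − 0.001524 = 0.023476.
Under H₀, SE = √(p₀(1−p₀)/n) = √(0.60·0.40/328) = √0.000731707 = 0.027050.
z = +0.023476/0.027050 = 0.868.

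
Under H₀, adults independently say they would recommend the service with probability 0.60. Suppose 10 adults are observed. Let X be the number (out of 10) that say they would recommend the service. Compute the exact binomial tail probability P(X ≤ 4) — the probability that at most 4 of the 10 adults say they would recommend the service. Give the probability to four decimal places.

X ~ Binomial(n=10, p=0.60).
P(X ≤ 4) = Σ_{j=0}^{4} C(10,j)·0.60^j·0.40^{10−j}.
= 0.000105 + 0.001573 + 0.010617 + 0.042467 + 0.111477 = 0.1662.

P = 0.1662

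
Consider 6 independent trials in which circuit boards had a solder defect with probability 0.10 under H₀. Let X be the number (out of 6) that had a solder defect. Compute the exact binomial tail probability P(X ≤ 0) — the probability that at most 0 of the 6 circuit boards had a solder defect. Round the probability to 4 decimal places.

X is binomial with n = 6 and p = 0.10.
P(X ≤ 0) = C(6,0)·0.10^0·0.90^6.
= 0.531441 = 0.5314.

P = 0.5314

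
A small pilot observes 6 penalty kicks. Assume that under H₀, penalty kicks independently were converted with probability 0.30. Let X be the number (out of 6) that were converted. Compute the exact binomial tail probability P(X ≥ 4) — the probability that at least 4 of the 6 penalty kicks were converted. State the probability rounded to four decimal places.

P = 0.0705

X is binomial with n = 6 and p = 0.30.
P(X ≥ 4) = C(6,4)·0.30^4·0.70^2 + C(6,5)·0.30^5·0.70^1 + C(6,6)·0.30^6·0.70^0.
= 0.059535 + 0.010206 + 0.000729 = 0.0705.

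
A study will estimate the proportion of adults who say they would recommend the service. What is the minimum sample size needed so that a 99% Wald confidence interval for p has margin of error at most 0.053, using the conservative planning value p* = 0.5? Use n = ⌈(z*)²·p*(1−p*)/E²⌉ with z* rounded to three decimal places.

n = 591

z* = 2.576 at the 99% level.
p*(1−p*) = 0.2500.
Required n before rounding: 6.635776 × 0.2500 / 0.053² = 590.582.
⌈590.582⌉ = 591.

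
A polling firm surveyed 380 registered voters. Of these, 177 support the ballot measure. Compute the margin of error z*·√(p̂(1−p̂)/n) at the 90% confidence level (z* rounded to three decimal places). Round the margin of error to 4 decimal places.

ME = 0.0421

p̂ = 177/380 = 0.46579.
SE = √(p̂(1−p̂)/n) = √(0.248830/380) = 0.025589.
z* = 1.645 at the 90% level.
Margin of error = z*·SE = 1.645 × 0.025589 = 0.0421.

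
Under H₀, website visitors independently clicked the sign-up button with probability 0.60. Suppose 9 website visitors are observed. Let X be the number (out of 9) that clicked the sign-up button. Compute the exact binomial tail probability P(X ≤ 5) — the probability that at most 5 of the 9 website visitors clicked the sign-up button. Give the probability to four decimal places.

P = 0.5174

X is binomial with n = 9 and p = 0.60.
P(X ≤ 5) = Σ_{j=0}^{5} C(9,j)·0.60^j·0.40^{9−j}.
= 0.000262 + 0.003539 + 0.021234 + 0.074318 + 0.167215 + 0.250823 = 0.5174.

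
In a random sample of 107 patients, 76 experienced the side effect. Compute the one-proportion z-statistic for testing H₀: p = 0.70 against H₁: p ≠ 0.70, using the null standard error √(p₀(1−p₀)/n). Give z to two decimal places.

With x = 76 successes in n = 107, p̂ = 0.71028.
Under H₀, SE = √(p₀(1−p₀)/n) = √(0.70·0.30/107) = √0.001962617 = 0.044301.
Test statistic: z = 0.01028/0.044301 = 0.23.

z = 0.23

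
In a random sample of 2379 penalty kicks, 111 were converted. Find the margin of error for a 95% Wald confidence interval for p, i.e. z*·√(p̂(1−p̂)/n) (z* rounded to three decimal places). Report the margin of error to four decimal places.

ME = 0.0085

Sample proportion p̂ = 111/2379 = 0.04666.
Standard error of p̂: √(0.044481/2379) = √0.000018697 = 0.004324.
For 95% confidence, z* = 1.960.
Margin of error = z*·SE = 1.960 × 0.004324 = 0.0085.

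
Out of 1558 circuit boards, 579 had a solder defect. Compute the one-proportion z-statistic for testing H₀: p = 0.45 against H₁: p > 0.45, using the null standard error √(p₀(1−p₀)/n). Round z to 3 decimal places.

z = -6.218

The sample proportion is 579/1558 = 0.37163.
SE₀ = √(0.45·0.55/1558) = 0.012604.
z = (0.37163 − 0.45)/0.012604 = -0.07837/0.012604 = -6.218.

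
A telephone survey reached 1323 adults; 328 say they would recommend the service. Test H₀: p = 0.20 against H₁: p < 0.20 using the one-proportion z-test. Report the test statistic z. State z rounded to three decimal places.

With x = 328 successes in n = 1323, p̂ = 0.24792.
SE₀ = √(0.20·0.80/1323) = 0.010997.
Test statistic: z = 0.04792/0.010997 = 4.358.

z = 4.358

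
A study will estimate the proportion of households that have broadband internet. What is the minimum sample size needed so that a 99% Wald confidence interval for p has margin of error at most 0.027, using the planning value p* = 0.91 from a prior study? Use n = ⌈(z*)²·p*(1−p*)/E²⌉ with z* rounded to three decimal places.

For 99% confidence, z* = 2.576.
p*(1−p*) = 0.91·0.09 = 0.0819.
(z*)²·p*(1−p*)/E² = 6.635776·0.0819/0.000729 = 745.501.
Rounding up, n = 746.

n = 746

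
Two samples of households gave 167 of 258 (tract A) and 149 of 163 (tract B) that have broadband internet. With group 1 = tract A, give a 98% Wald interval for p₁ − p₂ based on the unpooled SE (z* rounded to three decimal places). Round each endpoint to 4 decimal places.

p̂₁ = 0.64729, p̂₂ = 0.91411, so the observed difference is -0.26682.
SE = √(0.000884909 + 0.000481672) = √0.001366581 = 0.036967.
For 98% confidence, z* = 2.326. Margin of error = 0.08599.
Interval: -0.26682 ± 0.08599 → (-0.3528, -0.1808).

(-0.3528, -0.1808)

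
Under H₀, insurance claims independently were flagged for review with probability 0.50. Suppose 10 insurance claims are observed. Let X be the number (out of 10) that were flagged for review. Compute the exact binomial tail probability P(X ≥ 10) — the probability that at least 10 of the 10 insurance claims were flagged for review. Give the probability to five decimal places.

P = 0.00098

X is binomial with n = 10 and p = 0.50.
P(X ≥ 10) = C(10,10)·0.50^10·0.50^0.
= 0.000977 = 0.00098.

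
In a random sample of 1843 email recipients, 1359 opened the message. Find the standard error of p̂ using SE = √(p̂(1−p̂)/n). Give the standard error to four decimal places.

SE = 0.0103

The sample proportion is 1359/1843 = 0.73738.
p̂(1−p̂) = 0.73738·0.26262 = 0.193651.
SE = √(0.193651/1843) = √0.000105074 = 0.0103.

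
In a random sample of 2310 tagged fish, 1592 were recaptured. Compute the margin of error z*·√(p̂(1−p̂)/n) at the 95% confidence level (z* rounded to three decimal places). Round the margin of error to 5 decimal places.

ME = 0.01887

With x = 1592 successes in n = 2310, p̂ = 0.68918.
SE = √(p̂(1−p̂)/n) = √(0.214212/2310) = 0.009630.
For 95% confidence, z* = 1.960.
Margin of error = z*·SE = 1.960 × 0.009630 = 0.01887.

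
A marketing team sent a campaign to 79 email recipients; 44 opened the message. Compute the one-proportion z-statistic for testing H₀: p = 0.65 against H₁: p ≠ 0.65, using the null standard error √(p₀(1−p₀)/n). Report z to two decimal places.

The sample proportion is 44/79 = 0.55696.
Under H₀, SE = √(p₀(1−p₀)/n) = √(0.65·0.35/79) = √0.002879747 = 0.053663.
Test statistic: z = -0.09304/0.053663 = -1.73.

z = -1.73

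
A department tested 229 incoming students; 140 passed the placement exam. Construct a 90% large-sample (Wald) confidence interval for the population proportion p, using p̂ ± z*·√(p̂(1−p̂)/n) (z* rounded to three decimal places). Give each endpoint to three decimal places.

Sample proportion p̂ = 140/229 = 0.61135.
SE = √(p̂(1−p̂)/n) = √(0.237600/229) = 0.032211.
The 90% critical value is z* = 1.645.
Margin = 1.645·0.032211 = 0.05299.
CI: 0.61135 ± 0.05299 = (0.558, 0.664).

(0.558, 0.664)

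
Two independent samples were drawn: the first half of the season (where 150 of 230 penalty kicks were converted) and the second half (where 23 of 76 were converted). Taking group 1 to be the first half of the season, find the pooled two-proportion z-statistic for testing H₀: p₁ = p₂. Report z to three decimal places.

Sample proportions: p̂₁ = 150/230 = 0.65217 and p̂₂ = 23/76 = 0.30263.
Pooling: p̂ = 173/306 = 0.56536.
SE = √[p̂(1−p̂)(1/n₁+1/n₂)] = √[0.56536·0.43464·(1/230+1/76)] ≈ 0.065587.
z = (p̂₁ − p̂₂)/SE = (0.65217 − 0.30263)/0.065587 = 0.34954/0.065587 = 5.329.

z = 5.329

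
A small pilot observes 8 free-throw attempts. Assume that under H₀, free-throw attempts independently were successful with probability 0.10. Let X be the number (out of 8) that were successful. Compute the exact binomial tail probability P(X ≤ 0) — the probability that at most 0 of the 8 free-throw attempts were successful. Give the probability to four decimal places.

X ~ Binomial(n=8, p=0.10).
P(X ≤ 0) = C(8,0)·0.10^0·0.90^8.
= 0.430467 = 0.4305.

P = 0.4305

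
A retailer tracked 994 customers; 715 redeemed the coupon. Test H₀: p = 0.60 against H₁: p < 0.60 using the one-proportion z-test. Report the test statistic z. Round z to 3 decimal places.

Sample proportion p̂ = 715/994 = 0.71932.
Under H₀, SE = √(p₀(1−p₀)/n) = √(0.60·0.40/994) = √0.000241449 = 0.015539.
Test statistic: z = 0.11932/0.015539 = 7.679.

z = 7.679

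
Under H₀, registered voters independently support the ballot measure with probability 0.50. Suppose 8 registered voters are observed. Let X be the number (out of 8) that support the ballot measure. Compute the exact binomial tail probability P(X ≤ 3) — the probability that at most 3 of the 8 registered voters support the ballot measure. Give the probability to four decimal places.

X is binomial with n = 8 and p = 0.50.
P(X ≤ 3) = C(8,0)·0.50^0·0.50^8 + C(8,1)·0.50^1·0.50^7 + C(8,2)·0.50^2·0.50^6 + C(8,3)·0.50^3·0.50^5.
= 0.003906 + 0.031250 + 0.109375 + 0.218750 = 0.3633.

P = 0.3633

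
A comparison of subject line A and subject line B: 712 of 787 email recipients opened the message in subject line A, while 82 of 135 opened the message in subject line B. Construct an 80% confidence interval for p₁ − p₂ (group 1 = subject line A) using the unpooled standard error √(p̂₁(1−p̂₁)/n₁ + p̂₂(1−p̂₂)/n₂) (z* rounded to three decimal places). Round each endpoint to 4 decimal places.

(0.2418, 0.3528)

p̂₁ = 0.90470, p̂₂ = 0.60741, so the observed difference is 0.29729.
SE = √(0.000109551 + 0.001766397) = √0.001875948 = 0.043312.
For 80% confidence, z* = 1.282. Margin = 1.282·0.043312 = 0.05553.
So the interval runs from 0.2418 to 0.3528.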